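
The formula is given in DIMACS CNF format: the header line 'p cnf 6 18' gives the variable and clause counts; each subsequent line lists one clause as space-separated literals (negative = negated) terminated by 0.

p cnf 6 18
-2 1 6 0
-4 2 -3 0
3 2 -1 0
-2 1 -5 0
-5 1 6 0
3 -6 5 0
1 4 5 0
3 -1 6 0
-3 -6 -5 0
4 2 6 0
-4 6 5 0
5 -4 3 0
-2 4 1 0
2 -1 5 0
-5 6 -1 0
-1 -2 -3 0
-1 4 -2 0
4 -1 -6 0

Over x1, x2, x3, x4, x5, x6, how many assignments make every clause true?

4

There are 2^6 = 64 truth assignments over (x1, x2, x3, x4, x5, x6).
Split on x1. With x1 = True, the clauses containing x1 are satisfied and ¬x1 drops from the rest; 1 of the 2^5 = 32 assignments to the other variables satisfy what remains.
With x1 = False, by the same count on the reduced clause set, 3 assignments work.
(One model: x1=F, x2=F, x3=F, x4=F, x5=T, x6=T.)
Total: 1 + 3 = 4.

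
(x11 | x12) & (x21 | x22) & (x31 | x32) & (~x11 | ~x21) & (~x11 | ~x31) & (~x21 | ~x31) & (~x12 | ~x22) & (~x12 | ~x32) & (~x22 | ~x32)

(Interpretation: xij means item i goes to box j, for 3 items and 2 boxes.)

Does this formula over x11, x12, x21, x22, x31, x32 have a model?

Try x11 = 1.
(~x21) alone gives x21 = 0.
(x22) alone gives x22 = 1.
(~x31) alone gives x31 = 0.
(x32) alone gives x32 = 1.
Now (~x32) is unsatisfied and unit — conflict.
Undo x11 and try x11 = 0.
(x12) alone gives x12 = 1.
(~x22) alone gives x22 = 0.
(x21) alone gives x21 = 1.
(~x31) alone gives x31 = 0.
(x32) alone gives x32 = 1.
Now (~x32) is unsatisfied and unit — conflict.
Either choice for x11 ends in contradiction.
No assignment satisfies every clause.

No, unsatisfiable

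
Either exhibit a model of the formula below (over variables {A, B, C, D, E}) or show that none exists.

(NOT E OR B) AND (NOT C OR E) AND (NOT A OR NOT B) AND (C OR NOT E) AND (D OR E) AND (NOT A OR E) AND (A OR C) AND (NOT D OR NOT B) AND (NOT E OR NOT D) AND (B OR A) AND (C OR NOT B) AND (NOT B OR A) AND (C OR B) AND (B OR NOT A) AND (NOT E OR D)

Case E = false:
The clause (NOT C) is unit, so C = false.
The clause (D) is unit, so D = true.
The clause (NOT A) is unit, so A = false.
Now (A) is unsatisfied and unit — conflict.
So E must be the other value — set E = true.
The clause (B) is unit, so B = true.
The clause (NOT A) is unit, so A = false.
Now (A) is unsatisfied and unit — conflict.
Both values of E lead to a conflict.

UNSATISFIABLE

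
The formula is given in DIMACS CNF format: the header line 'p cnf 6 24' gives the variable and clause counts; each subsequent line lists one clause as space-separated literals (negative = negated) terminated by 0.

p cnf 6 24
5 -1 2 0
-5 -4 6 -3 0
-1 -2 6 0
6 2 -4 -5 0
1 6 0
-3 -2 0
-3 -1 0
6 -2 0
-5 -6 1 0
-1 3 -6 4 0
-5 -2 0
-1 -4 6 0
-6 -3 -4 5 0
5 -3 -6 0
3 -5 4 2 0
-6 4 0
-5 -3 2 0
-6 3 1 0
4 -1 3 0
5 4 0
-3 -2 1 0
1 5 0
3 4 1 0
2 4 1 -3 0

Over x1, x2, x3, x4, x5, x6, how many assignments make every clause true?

There are 2^6 = 64 truth assignments over (x1, x2, x3, x4, x5, x6).
Split on x2. With x2 = True, the clauses containing x2 are satisfied and ¬x2 drops from the rest; 1 of the 2^5 = 32 assignments to the other variables satisfy what remains.
With x2 = False, by the same count on the reduced clause set, 1 assignment works.
(One model: x1=T, x2=F, x3=F, x4=T, x5=T, x6=T.)
Total: 1 + 1 = 2.

2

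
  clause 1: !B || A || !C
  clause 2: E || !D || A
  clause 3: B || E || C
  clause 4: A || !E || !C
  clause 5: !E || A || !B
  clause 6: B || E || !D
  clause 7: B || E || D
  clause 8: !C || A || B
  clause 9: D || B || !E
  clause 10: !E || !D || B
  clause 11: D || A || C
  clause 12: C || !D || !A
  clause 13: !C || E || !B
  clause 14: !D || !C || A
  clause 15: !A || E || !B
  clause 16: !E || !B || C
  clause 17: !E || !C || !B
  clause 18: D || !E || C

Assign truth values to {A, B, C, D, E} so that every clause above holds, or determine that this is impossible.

Try B = false.
Try E = true.
From the singleton clause (D), D = true.
That conflicts with the unit clause (!D).
That branch fails; take E = false instead.
From the singleton clause (C), C = true.
From the singleton clause (!D), D = false.
That conflicts with the unit clause (D).
Either choice for E ends in contradiction.
That branch fails; take B = true instead.
Try A = true.
From the singleton clause (E), E = true.
From the singleton clause (C), C = true.
That conflicts with the unit clause (!C).
That branch fails; take A = false instead.
From the singleton clause (!C), C = false.
From the singleton clause (!E), E = false.
From the singleton clause (!D), D = false.
That conflicts with the unit clause (D).
Either choice for A ends in contradiction.
Either choice for B ends in contradiction.

UNSATISFIABLE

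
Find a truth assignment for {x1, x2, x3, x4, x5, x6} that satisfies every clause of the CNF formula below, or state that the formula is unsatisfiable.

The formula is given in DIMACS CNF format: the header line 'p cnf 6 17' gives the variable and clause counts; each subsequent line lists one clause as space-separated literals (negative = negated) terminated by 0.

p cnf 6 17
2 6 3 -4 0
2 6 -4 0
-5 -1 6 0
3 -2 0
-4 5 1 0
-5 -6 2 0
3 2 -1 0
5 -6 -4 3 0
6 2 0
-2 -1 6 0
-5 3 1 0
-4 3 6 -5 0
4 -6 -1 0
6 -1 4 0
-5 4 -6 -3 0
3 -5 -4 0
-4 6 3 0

x1 ↦ True; x2 ↦ True; x3 ↦ True; x4 ↦ True; x5 ↦ True; x6 ↦ True

Try x3 = True.
Try x6 = True.
Try x5 = True.
(x2) alone gives x2 = True.
(x4) alone gives x4 = True.
All clauses hold; x1 can take either value.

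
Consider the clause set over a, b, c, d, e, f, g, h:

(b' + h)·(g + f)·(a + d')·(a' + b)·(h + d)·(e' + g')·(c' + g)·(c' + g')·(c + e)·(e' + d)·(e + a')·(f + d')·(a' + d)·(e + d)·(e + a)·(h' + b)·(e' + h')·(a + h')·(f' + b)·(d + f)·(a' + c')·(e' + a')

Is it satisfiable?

Unsatisfiable

Case b = 0:
(a') alone gives a = 0.
(d') alone gives d = 0.
(h) alone gives h = 1.
But (h') is also a unit clause — contradiction.
Undo b and try b = 1.
(h) alone gives h = 1.
(e') alone gives e = 0.
(c) alone gives c = 1.
(g) alone gives g = 1.
But (g') is also a unit clause — contradiction.
Neither b = 1 nor b = 0 works.
No assignment satisfies every clause.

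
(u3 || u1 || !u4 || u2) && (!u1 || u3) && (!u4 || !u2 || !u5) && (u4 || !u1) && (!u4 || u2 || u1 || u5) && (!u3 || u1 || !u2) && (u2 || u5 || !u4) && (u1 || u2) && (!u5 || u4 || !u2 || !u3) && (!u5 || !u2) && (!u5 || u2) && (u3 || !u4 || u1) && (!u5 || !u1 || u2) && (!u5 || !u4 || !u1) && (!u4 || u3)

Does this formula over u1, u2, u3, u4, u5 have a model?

Yes, satisfiable

Case u1 = true:
From the singleton clause (u3), u3 = true.
From the singleton clause (u4), u4 = true.
From the singleton clause (!u5), u5 = false.
From the singleton clause (u2), u2 = true.
This assignment satisfies each clause.
A satisfying assignment: u1 ↦ true, u2 ↦ true, u3 ↦ true, u4 ↦ true, u5 ↦ false.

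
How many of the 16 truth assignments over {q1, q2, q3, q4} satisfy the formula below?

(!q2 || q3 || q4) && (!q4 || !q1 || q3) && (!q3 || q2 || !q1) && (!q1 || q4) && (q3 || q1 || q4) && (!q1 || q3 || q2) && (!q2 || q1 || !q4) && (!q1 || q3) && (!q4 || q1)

There are 2^4 = 16 truth assignments over (q1, q2, q3, q4).
Check each against the 9 clauses (columns in the order q1, q2, q3, q4):
  F F F F  ✗ fails (q3 || q1 || q4)
  F F F T  ✗ fails (!q4 || q1)
  F F T F  ✓ satisfies all
  F F T T  ✗ fails (!q4 || q1)
  F T F F  ✗ fails (!q2 || q3 || q4)
  F T F T  ✗ fails (!q2 || q1 || !q4)
  F T T F  ✓ satisfies all
  F T T T  ✗ fails (!q2 || q1 || !q4)
  T F F F  ✗ fails (!q1 || q4)
  T F F T  ✗ fails (!q4 || !q1 || q3)
  T F T F  ✗ fails (!q3 || q2 || !q1)
  T F T T  ✗ fails (!q3 || q2 || !q1)
  T T F F  ✗ fails (!q2 || q3 || q4)
  T T F T  ✗ fails (!q4 || !q1 || q3)
  T T T F  ✗ fails (!q1 || q4)
  T T T T  ✓ satisfies all
3 of the 16 rows are models.

3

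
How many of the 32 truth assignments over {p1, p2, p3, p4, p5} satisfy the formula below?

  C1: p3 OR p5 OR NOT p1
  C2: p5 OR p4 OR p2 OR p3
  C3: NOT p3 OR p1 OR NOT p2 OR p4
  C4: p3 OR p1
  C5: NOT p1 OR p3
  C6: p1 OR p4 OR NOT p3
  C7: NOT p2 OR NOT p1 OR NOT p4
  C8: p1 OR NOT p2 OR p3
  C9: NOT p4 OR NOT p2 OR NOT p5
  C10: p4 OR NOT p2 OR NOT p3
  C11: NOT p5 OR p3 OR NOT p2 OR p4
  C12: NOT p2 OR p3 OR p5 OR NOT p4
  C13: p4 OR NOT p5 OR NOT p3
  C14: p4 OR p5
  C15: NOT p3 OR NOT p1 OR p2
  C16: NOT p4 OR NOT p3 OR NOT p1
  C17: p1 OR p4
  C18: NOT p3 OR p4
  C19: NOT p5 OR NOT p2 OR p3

There are 2^5 = 32 truth assignments over (p1, p2, p3, p4, p5).
Split on p5. With p5 = true, the clauses containing p5 are satisfied and NOT p5 drops from the rest; 1 of the 2^4 = 16 assignments to the other variables satisfy what remains.
With p5 = false, by the same count on the reduced clause set, 2 assignments work.
(One model: p1=F, p2=F, p3=T, p4=T, p5=F.)
Total: 1 + 2 = 3.

3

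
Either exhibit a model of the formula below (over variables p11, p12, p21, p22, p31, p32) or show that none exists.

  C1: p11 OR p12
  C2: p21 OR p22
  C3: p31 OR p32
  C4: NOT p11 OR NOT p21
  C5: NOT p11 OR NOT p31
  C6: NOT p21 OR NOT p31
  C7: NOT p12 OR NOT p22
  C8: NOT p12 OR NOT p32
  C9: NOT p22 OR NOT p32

UNSATISFIABLE

Suppose p11 = true.
From the singleton clause (NOT p21), p21 = false.
From the singleton clause (p22), p22 = true.
From the singleton clause (NOT p31), p31 = false.
From the singleton clause (p32), p32 = true.
But (NOT p32) is also a unit clause — contradiction.
That branch fails; take p11 = false instead.
From the singleton clause (p12), p12 = true.
From the singleton clause (NOT p22), p22 = false.
From the singleton clause (p21), p21 = true.
From the singleton clause (NOT p31), p31 = false.
From the singleton clause (p32), p32 = true.
But (NOT p32) is also a unit clause — contradiction.
Neither p11 = true nor p11 = false works.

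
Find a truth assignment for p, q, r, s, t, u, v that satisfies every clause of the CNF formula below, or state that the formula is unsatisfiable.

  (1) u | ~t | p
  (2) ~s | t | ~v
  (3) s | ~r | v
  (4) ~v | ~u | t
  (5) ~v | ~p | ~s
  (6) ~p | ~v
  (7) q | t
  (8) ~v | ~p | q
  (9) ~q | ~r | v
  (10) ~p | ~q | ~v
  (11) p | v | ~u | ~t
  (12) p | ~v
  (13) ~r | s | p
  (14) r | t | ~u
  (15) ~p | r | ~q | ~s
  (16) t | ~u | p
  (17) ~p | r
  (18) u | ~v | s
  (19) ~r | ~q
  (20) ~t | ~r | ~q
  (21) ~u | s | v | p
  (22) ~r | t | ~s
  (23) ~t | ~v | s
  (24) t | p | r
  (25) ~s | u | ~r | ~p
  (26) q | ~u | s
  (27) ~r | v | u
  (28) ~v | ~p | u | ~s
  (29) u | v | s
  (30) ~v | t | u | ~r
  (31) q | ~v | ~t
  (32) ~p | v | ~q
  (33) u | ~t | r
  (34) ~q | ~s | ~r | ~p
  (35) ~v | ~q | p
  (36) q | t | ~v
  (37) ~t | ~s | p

Try p = 1.
Unit clause (~v) forces v = 0.
Unit clause (r) forces r = 1.
Unit clause (s) forces s = 1.
Unit clause (~q) forces q = 0.
Unit clause (t) forces t = 1.
Unit clause (u) forces u = 1.
Every clause now holds.

p: 1; q: 0; r: 1; s: 1; t: 1; u: 1; v: 0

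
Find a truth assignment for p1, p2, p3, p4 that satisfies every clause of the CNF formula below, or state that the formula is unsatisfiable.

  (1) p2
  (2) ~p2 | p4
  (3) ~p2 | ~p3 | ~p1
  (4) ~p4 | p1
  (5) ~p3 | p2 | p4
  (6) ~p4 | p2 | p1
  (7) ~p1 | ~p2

UNSATISFIABLE

Unit clause (p2) forces p2 = 1.
Unit clause (p4) forces p4 = 1.
Unit clause (p1) forces p1 = 1.
But (~p1) is also a unit clause — contradiction.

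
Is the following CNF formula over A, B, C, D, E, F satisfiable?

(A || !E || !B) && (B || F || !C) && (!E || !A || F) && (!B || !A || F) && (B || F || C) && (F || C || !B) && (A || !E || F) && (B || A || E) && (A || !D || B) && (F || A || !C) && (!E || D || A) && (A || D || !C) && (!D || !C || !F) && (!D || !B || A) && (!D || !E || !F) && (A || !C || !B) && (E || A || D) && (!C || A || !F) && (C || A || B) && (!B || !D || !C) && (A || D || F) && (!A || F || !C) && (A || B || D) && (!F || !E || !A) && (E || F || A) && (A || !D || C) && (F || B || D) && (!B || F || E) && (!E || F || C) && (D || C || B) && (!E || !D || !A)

Yes, satisfiable

Branch on A: set A = true.
Branch on E: set E = false.
Branch on B: set B = false.
Branch on F: set F = true.
Branch on D: set D = true.
Unit clause (!C) forces C = false.
Every clause now holds.
A satisfying assignment: A: true,  B: false,  C: false,  D: true,  E: false,  F: true.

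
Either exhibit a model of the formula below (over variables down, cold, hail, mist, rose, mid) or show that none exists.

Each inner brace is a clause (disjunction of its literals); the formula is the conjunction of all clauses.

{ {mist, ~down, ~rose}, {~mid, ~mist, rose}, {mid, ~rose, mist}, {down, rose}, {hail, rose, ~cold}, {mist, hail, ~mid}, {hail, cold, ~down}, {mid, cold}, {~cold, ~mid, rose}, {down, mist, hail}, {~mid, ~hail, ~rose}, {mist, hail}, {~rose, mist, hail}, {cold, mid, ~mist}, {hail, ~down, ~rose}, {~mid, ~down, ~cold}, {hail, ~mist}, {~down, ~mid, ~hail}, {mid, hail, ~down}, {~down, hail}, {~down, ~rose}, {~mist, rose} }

down: 0, cold: 1, hail: 1, mist: 1, rose: 1, mid: 0

Suppose down = 0.
Unit clause (rose) forces rose = 1.
Suppose mid = 0.
Unit clause (mist) forces mist = 1.
Unit clause (cold) forces cold = 1.
Unit clause (hail) forces hail = 1.
All clauses are satisfied.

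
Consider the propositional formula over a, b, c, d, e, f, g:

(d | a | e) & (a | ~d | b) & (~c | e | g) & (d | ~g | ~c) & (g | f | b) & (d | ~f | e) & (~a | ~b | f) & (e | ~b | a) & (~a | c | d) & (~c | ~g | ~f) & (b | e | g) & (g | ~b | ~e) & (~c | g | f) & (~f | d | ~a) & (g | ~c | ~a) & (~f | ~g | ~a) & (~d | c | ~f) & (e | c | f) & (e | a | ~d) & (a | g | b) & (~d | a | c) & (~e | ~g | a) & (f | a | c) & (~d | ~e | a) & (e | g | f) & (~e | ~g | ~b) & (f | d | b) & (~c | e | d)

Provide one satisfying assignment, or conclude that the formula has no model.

a ↦ 1, b ↦ 0, c ↦ 1, d ↦ 1, e ↦ 0, f ↦ 0, g ↦ 1

Try d = 1.
Try a = 1.
Try b = 0.
Try g = 1.
From the singleton clause (~f), f = 0.
Try e = 0.
From the singleton clause (c), c = 1.
This assignment satisfies each clause.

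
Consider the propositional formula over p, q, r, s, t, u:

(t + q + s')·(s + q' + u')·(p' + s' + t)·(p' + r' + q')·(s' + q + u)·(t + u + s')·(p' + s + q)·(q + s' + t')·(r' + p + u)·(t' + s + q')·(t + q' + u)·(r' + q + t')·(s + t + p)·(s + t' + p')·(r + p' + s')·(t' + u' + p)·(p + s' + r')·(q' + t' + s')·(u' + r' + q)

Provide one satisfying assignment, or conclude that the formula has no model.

p=0, q=0, r=0, s=0, t=1, u=0

Case t = 1:
Case q = 0:
Unit clause (s') forces s = 0.
Unit clause (p') forces p = 0.
Unit clause (r') forces r = 0.
Unit clause (u') forces u = 0.
All clauses are satisfied.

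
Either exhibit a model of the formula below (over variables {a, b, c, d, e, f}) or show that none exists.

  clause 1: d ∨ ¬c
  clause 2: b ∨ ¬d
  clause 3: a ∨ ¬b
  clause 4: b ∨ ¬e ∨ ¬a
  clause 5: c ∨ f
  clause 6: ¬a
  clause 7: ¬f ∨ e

The clause (¬a) is unit, so a = False.
The clause (¬b) is unit, so b = False.
The clause (¬d) is unit, so d = False.
The clause (¬c) is unit, so c = False.
The clause (f) is unit, so f = True.
The clause (e) is unit, so e = True.
This assignment satisfies each clause.

a: False,  b: False,  c: False,  d: False,  e: True,  f: True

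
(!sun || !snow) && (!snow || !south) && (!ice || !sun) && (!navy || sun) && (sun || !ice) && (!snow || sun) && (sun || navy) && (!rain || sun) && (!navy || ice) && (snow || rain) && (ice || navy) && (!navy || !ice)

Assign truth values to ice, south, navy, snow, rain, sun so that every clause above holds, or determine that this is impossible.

Try sun = false.
The clause (!navy) is unit, so navy = false.
But (navy) is also a unit clause — contradiction.
That branch fails; take sun = true instead.
The clause (!snow) is unit, so snow = false.
The clause (!ice) is unit, so ice = false.
The clause (!navy) is unit, so navy = false.
But (navy) is also a unit clause — contradiction.
Neither sun = true nor sun = false works.

UNSATISFIABLE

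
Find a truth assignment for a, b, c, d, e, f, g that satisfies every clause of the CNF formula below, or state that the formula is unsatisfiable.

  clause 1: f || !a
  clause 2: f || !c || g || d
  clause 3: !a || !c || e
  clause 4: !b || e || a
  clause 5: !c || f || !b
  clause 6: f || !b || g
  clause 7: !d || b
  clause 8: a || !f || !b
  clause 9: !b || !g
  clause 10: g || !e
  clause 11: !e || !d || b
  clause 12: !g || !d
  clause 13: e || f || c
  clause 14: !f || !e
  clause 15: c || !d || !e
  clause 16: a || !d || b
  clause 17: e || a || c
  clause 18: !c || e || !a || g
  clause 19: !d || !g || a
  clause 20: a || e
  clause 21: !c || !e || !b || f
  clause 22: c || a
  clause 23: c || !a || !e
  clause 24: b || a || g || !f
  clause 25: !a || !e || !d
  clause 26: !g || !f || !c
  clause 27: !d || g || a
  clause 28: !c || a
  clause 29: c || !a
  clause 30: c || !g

Case f = true:
Unit clause (!e) forces e = false.
Unit clause (a) forces a = true.
Unit clause (!c) forces c = false.
But (c) is also a unit clause — contradiction.
That branch fails; take f = false instead.
Unit clause (!a) forces a = false.
Unit clause (e) forces e = true.
Unit clause (g) forces g = true.
Unit clause (!b) forces b = false.
Unit clause (!d) forces d = false.
Unit clause (c) forces c = true.
But (!c) is also a unit clause — contradiction.
Both values of f lead to a conflict.

UNSATISFIABLE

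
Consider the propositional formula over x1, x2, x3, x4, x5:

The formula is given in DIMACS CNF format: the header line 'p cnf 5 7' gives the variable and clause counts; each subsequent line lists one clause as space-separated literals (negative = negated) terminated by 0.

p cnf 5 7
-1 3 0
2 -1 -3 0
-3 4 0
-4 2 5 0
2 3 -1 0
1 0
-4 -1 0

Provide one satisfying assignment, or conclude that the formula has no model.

UNSATISFIABLE

Unit clause (x1) forces x1 = True.
Unit clause (x3) forces x3 = True.
Unit clause (x2) forces x2 = True.
Unit clause (x4) forces x4 = True.
That conflicts with the unit clause (¬x4).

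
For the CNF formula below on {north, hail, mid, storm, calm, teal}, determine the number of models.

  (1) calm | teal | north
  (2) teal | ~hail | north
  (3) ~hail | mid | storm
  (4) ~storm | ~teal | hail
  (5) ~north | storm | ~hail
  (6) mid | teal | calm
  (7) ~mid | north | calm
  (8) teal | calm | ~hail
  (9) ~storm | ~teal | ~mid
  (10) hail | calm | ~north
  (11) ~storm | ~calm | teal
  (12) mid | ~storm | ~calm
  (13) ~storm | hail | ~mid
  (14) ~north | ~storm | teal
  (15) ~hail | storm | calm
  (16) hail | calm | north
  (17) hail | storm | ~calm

3

There are 2^6 = 64 truth assignments over (north, hail, mid, storm, calm, teal).
Split on storm. With storm = 1, the clauses containing storm are satisfied and ~storm drops from the rest; 2 of the 2^5 = 32 assignments to the other variables satisfy what remains.
With storm = 0, by the same count on the reduced clause set, 1 assignment works.
(One model: north=F, hail=T, mid=F, storm=T, calm=F, teal=T.)
Total: 2 + 1 = 3.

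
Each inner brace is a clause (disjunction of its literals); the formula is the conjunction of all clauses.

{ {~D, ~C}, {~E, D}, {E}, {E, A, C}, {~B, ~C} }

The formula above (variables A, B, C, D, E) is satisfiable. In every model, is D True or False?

True

Suppose D = 0.
The clause (~E) is unit, so E = 0.
But (E) is also a unit clause — contradiction.
So every satisfying assignment has D = True.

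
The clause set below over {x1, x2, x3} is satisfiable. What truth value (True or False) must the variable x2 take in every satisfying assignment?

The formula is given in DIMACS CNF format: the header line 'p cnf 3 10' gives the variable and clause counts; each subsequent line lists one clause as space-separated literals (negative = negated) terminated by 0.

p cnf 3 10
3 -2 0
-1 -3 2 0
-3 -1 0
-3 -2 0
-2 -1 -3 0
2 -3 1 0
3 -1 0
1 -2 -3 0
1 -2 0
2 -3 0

Suppose x2 = True.
From the singleton clause (x3), x3 = True.
Now (¬x3) is unsatisfied and unit — conflict.
So every satisfying assignment has x2 = False.

False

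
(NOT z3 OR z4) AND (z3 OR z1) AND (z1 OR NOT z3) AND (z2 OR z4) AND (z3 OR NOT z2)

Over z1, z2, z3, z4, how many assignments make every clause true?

There are 2^4 = 16 truth assignments over (z1, z2, z3, z4).
Check each against the 5 clauses (columns in the order z1, z2, z3, z4):
  F F F F  ✗ fails (z3 OR z1)
  F F F T  ✗ fails (z3 OR z1)
  F F T F  ✗ fails (NOT z3 OR z4)
  F F T T  ✗ fails (z1 OR NOT z3)
  F T F F  ✗ fails (z3 OR z1)
  F T F T  ✗ fails (z3 OR z1)
  F T T F  ✗ fails (NOT z3 OR z4)
  F T T T  ✗ fails (z1 OR NOT z3)
  T F F F  ✗ fails (z2 OR z4)
  T F F T  ✓ satisfies all
  T F T F  ✗ fails (NOT z3 OR z4)
  T F T T  ✓ satisfies all
  T T F F  ✗ fails (z3 OR NOT z2)
  T T F T  ✗ fails (z3 OR NOT z2)
  T T T F  ✗ fails (NOT z3 OR z4)
  T T T T  ✓ satisfies all
3 of the 16 rows are models.

3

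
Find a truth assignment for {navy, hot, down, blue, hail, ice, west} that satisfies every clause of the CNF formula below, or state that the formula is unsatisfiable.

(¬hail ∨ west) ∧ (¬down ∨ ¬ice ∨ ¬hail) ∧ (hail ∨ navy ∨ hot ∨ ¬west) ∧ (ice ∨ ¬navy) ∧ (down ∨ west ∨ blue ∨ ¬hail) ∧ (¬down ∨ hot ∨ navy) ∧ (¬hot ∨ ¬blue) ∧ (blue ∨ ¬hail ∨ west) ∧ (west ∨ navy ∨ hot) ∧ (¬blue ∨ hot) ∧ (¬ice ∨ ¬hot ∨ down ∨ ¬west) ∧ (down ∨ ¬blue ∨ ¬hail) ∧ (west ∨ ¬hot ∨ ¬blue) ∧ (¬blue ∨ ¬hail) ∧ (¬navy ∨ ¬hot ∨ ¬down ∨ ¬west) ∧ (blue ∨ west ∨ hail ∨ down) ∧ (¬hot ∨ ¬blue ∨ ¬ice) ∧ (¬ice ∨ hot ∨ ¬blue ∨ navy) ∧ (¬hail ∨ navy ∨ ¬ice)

Branch on hail: set hail = True.
From the singleton clause (west), west = True.
From the singleton clause (¬blue), blue = False.
Branch on down: set down = False.
Branch on ice: set ice = False.
From the singleton clause (¬navy), navy = False.
All clauses hold; hot can take either value.

navy ↦ False; hot ↦ True; down ↦ False; blue ↦ False; hail ↦ True; ice ↦ False; west ↦ True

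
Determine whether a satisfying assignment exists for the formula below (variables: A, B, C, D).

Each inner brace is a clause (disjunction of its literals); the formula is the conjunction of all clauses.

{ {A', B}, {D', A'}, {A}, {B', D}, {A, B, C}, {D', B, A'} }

Unsatisfiable

(A) alone gives A = 1.
(B) alone gives B = 1.
(D') alone gives D = 0.
Now (D) is unsatisfied and unit — conflict.
No assignment satisfies every clause.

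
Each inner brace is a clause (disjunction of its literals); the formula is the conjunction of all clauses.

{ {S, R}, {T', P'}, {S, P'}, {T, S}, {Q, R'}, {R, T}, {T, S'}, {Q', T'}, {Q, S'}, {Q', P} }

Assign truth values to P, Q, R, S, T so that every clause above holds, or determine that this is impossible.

Branch on S: set S = 1.
From the singleton clause (T), T = 1.
From the singleton clause (P'), P = 0.
From the singleton clause (Q'), Q = 0.
But (Q) is also a unit clause — contradiction.
Undo S and try S = 0.
From the singleton clause (R), R = 1.
From the singleton clause (P'), P = 0.
From the singleton clause (T), T = 1.
From the singleton clause (Q), Q = 1.
But (Q') is also a unit clause — contradiction.
Either choice for S ends in contradiction.

UNSATISFIABLE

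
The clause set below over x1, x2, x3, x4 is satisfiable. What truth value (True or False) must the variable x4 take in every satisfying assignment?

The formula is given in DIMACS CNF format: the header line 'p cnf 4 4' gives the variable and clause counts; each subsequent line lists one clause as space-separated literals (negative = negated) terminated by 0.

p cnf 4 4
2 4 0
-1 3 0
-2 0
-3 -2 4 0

True

Suppose x4 = False.
(x2) alone gives x2 = True.
Now (¬x2) is unsatisfied and unit — conflict.
So every satisfying assignment has x4 = True.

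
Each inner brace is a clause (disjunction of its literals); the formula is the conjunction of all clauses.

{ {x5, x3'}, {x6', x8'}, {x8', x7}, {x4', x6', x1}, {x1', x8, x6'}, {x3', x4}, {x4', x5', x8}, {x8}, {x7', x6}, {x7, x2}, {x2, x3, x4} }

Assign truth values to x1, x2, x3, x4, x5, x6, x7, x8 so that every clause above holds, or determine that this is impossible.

UNSATISFIABLE

(x8) alone gives x8 = 1.
(x6') alone gives x6 = 0.
(x7) alone gives x7 = 1.
Now (x7') is unsatisfied and unit — conflict.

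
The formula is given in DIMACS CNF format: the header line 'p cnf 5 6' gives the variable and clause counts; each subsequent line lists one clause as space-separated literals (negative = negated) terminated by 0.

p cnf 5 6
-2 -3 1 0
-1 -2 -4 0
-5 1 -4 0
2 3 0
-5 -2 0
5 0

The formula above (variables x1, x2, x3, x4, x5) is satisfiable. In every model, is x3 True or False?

True

Suppose x3 = False.
The clause (x2) is unit, so x2 = True.
The clause (¬x5) is unit, so x5 = False.
That conflicts with the unit clause (x5).
So every satisfying assignment has x3 = True.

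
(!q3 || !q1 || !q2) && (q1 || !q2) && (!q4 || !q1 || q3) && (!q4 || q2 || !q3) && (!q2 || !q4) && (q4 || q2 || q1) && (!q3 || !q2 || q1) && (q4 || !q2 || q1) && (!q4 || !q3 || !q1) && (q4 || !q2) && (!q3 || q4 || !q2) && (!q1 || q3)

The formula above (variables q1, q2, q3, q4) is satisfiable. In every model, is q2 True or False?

False

Suppose q2 = true.
From the singleton clause (q1), q1 = true.
From the singleton clause (!q3), q3 = false.
But (q3) is also a unit clause — contradiction.
So every satisfying assignment has q2 = False.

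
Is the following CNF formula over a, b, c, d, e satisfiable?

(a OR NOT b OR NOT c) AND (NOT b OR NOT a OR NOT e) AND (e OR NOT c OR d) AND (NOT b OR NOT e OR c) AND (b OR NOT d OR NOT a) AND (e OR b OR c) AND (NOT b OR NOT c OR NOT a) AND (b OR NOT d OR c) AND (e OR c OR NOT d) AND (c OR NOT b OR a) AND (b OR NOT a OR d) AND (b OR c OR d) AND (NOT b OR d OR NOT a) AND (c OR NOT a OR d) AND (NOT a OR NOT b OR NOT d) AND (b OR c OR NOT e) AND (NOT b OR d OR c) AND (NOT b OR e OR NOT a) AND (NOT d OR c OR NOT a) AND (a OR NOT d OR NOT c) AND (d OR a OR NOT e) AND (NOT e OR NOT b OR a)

No

Suppose a = true.
Suppose b = false.
The clause (NOT d) is unit, so d = false.
But (d) is also a unit clause — contradiction.
That branch fails; take b = true instead.
The clause (NOT e) is unit, so e = false.
But (e) is also a unit clause — contradiction.
Neither b = true nor b = false works.
That branch fails; take a = false instead.
Suppose b = false.
Suppose e = true.
The clause (c) is unit, so c = true.
The clause (NOT d) is unit, so d = false.
But (d) is also a unit clause — contradiction.
That branch fails; take e = false instead.
The clause (c) is unit, so c = true.
The clause (d) is unit, so d = true.
But (NOT d) is also a unit clause — contradiction.
Neither e = true nor e = false works.
That branch fails; take b = true instead.
The clause (NOT c) is unit, so c = false.
But (c) is also a unit clause — contradiction.
Neither b = true nor b = false works.
Neither a = true nor a = false works.
No assignment satisfies every clause.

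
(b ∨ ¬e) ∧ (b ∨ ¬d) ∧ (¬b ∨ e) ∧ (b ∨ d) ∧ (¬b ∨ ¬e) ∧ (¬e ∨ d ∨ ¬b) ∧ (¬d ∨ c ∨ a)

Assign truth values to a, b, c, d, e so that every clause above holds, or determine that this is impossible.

UNSATISFIABLE

Case b = True:
The clause (e) is unit, so e = True.
Now (¬e) is unsatisfied and unit — conflict.
So b must be the other value — set b = False.
The clause (¬e) is unit, so e = False.
The clause (¬d) is unit, so d = False.
Now (d) is unsatisfied and unit — conflict.
Neither b = True nor b = False works.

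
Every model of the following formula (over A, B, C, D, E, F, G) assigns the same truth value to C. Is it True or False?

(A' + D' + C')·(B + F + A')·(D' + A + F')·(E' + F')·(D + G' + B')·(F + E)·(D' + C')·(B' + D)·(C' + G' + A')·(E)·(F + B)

False

Suppose C = 1.
(D') alone gives D = 0.
(B') alone gives B = 0.
(E) alone gives E = 1.
(F') alone gives F = 0.
But (F) is also a unit clause — contradiction.
So every satisfying assignment has C = False.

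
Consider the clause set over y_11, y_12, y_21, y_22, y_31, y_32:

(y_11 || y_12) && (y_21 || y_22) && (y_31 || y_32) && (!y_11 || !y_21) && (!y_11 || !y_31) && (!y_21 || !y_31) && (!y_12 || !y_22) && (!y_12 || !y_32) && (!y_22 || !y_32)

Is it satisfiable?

Unsatisfiable

Case y_11 = true:
Unit clause (!y_21) forces y_21 = false.
Unit clause (y_22) forces y_22 = true.
Unit clause (!y_31) forces y_31 = false.
Unit clause (y_32) forces y_32 = true.
Now (!y_32) is unsatisfied and unit — conflict.
So y_11 must be the other value — set y_11 = false.
Unit clause (y_12) forces y_12 = true.
Unit clause (!y_22) forces y_22 = false.
Unit clause (y_21) forces y_21 = true.
Unit clause (!y_31) forces y_31 = false.
Unit clause (y_32) forces y_32 = true.
Now (!y_32) is unsatisfied and unit — conflict.
Both values of y_11 lead to a conflict.
No assignment satisfies every clause.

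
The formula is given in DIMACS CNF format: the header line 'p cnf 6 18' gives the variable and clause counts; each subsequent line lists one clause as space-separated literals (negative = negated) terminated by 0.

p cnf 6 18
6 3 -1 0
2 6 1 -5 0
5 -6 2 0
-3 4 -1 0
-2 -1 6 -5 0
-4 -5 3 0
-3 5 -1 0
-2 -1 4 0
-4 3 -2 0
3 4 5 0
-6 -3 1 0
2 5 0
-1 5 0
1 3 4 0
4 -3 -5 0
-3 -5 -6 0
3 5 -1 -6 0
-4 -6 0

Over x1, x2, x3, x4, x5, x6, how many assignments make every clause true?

There are 2^6 = 64 truth assignments over (x1, x2, x3, x4, x5, x6).
Split on x3. With x3 = True, the clauses containing x3 are satisfied and ¬x3 drops from the rest; 4 of the 2^5 = 32 assignments to the other variables satisfy what remains.
With x3 = False, by the same count on the reduced clause set, 1 assignment works.
Total: 4 + 1 = 5.

5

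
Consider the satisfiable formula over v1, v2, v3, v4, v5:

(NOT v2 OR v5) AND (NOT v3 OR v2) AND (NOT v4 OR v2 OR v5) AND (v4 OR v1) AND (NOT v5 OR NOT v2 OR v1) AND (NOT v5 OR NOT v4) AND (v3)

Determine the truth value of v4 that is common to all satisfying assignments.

False

Suppose v4 = true.
Unit clause (NOT v5) forces v5 = false.
Unit clause (NOT v2) forces v2 = false.
Now (v2) is unsatisfied and unit — conflict.
So every satisfying assignment has v4 = False.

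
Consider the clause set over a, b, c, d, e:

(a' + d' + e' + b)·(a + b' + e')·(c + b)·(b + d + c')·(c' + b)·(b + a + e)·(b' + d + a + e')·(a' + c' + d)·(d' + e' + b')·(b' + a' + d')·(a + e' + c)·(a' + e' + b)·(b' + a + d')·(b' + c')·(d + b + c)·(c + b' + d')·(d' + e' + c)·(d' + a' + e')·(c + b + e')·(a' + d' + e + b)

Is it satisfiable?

Yes, satisfiable

Suppose c = 0.
(b) alone gives b = 1.
(d') alone gives d = 0.
Suppose a = 0.
(e') alone gives e = 0.
Every clause now holds.
A satisfying assignment: a: 0; b: 1; c: 0; d: 0; e: 0.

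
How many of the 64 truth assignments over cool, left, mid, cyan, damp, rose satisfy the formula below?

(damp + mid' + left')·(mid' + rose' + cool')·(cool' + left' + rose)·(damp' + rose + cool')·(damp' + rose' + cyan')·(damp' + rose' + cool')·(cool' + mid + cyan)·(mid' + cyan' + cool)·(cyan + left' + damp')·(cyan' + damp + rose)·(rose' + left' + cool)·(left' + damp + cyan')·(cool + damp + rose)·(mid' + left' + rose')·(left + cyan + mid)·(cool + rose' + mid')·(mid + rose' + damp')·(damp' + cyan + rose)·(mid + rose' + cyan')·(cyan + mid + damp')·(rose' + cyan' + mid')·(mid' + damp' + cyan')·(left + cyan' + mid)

There are 2^6 = 64 truth assignments over (cool, left, mid, cyan, damp, rose).
Split on mid. With mid = 1, the clauses containing mid are satisfied and mid' drops from the rest; 1 of the 2^5 = 32 assignments to the other variables satisfy what remains.
With mid = 0, by the same count on the reduced clause set, 1 assignment works.
Total: 1 + 1 = 2.

2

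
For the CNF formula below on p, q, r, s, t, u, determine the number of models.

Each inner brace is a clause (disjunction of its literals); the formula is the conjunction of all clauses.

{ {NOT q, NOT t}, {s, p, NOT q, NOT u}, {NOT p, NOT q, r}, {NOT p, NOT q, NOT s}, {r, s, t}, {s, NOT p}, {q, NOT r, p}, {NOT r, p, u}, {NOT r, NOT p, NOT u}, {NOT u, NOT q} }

There are 2^6 = 64 truth assignments over (p, q, r, s, t, u).
Split on r. With r = true, the clauses containing r are satisfied and NOT r drops from the rest; 2 of the 2^5 = 32 assignments to the other variables satisfy what remains.
With r = false, by the same count on the reduced clause set, 11 assignments work.
(One model: p=F, q=F, r=F, s=F, t=T, u=F.)
Total: 2 + 11 = 13.

13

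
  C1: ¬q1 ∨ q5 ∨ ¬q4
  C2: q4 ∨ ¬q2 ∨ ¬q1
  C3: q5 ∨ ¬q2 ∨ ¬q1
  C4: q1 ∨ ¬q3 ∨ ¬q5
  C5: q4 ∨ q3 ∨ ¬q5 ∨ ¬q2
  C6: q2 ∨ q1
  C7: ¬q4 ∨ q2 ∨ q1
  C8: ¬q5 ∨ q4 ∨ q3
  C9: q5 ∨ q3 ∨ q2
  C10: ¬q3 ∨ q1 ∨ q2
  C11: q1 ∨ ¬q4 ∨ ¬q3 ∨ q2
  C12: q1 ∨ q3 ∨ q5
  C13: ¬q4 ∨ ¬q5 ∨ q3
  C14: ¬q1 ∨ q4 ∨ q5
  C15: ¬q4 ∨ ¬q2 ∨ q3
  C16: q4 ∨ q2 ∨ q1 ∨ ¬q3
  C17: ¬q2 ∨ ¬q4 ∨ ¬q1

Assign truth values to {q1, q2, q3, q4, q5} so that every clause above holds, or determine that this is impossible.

Case q2 = False:
The clause (q1) is unit, so q1 = True.
Case q5 = True:
Case q4 = True:
The clause (q3) is unit, so q3 = True.
Every clause now holds.

q1: True,  q2: False,  q3: True,  q4: True,  q5: True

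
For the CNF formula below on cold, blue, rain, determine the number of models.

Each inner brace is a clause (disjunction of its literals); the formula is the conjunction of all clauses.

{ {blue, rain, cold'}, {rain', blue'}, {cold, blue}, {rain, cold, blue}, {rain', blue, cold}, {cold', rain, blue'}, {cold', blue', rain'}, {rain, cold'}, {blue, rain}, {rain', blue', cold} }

2

There are 2^3 = 8 truth assignments over (cold, blue, rain).
Check each against the 10 clauses (columns in the order cold, blue, rain):
  F F F  ✗ fails (cold + blue)
  F F T  ✗ fails (cold + blue)
  F T F  ✓ satisfies all
  F T T  ✗ fails (rain' + blue')
  T F F  ✗ fails (blue + rain + cold')
  T F T  ✓ satisfies all
  T T F  ✗ fails (cold' + rain + blue')
  T T T  ✗ fails (rain' + blue')
2 of the 8 rows are models.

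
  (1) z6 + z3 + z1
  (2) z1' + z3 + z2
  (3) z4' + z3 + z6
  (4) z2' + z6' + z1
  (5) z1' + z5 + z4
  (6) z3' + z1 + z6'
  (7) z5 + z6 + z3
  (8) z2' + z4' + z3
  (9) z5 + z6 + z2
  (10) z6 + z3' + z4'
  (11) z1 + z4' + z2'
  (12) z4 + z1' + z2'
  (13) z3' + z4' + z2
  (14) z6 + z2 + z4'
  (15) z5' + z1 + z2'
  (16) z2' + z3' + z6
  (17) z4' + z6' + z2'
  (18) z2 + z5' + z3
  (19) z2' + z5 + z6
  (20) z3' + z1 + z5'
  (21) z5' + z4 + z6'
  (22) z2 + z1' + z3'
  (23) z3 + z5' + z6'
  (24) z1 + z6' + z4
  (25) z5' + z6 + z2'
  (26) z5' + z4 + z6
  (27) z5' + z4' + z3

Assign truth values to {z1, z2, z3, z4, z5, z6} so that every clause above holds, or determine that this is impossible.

z1: 0; z2: 0; z3: 0; z4: 1; z5: 0; z6: 1

Branch on z6: set z6 = 1.
Branch on z2: set z2 = 0.
Branch on z1: set z1 = 0.
Unit clause (z3') forces z3 = 0.
Unit clause (z5') forces z5 = 0.
Unit clause (z4) forces z4 = 1.
This assignment satisfies each clause.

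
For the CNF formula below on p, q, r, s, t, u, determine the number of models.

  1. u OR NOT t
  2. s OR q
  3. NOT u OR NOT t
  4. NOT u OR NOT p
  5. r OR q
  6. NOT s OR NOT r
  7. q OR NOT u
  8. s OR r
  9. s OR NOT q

3

There are 2^6 = 64 truth assignments over (p, q, r, s, t, u).
Split on p. With p = true, the clauses containing p are satisfied and NOT p drops from the rest; 1 of the 2^5 = 32 assignments to the other variables satisfy what remains.
With p = false, by the same count on the reduced clause set, 2 assignments work.
Total: 1 + 2 = 3.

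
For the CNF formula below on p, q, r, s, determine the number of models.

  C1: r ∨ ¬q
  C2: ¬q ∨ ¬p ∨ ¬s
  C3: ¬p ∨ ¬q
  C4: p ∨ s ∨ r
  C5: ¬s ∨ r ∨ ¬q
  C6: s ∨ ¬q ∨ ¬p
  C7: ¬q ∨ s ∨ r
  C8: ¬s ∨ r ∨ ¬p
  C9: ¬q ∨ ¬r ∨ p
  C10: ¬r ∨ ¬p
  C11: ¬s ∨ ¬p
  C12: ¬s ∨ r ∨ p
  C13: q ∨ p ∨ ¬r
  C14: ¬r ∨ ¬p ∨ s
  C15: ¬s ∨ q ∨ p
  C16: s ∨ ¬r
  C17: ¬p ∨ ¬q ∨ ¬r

There are 2^4 = 16 truth assignments over (p, q, r, s).
Check each against the 17 clauses (columns in the order p, q, r, s):
  F F F F  ✗ fails (p ∨ s ∨ r)
  F F F T  ✗ fails (¬s ∨ r ∨ p)
  F F T F  ✗ fails (q ∨ p ∨ ¬r)
  F F T T  ✗ fails (q ∨ p ∨ ¬r)
  F T F F  ✗ fails (r ∨ ¬q)
  F T F T  ✗ fails (r ∨ ¬q)
  F T T F  ✗ fails (¬q ∨ ¬r ∨ p)
  F T T T  ✗ fails (¬q ∨ ¬r ∨ p)
  T F F F  ✓ satisfies all
  T F F T  ✗ fails (¬s ∨ r ∨ ¬p)
  T F T F  ✗ fails (¬r ∨ ¬p)
  T F T T  ✗ fails (¬r ∨ ¬p)
  T T F F  ✗ fails (r ∨ ¬q)
  T T F T  ✗ fails (r ∨ ¬q)
  T T T F  ✗ fails (¬p ∨ ¬q)
  T T T T  ✗ fails (¬q ∨ ¬p ∨ ¬s)
1 of the 16 rows is a model.

1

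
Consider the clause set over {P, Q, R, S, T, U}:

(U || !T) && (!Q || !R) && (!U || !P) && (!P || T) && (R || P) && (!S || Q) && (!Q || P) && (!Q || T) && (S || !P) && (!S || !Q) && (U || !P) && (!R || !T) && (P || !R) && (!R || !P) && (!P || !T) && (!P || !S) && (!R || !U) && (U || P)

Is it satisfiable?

Suppose U = true.
(!P) alone gives P = false.
(R) alone gives R = true.
But (!R) is also a unit clause — contradiction.
Backtrack on U: now try U = false.
(!T) alone gives T = false.
(!P) alone gives P = false.
But (P) is also a unit clause — contradiction.
Neither U = true nor U = false works.
No assignment satisfies every clause.

No, unsatisfiable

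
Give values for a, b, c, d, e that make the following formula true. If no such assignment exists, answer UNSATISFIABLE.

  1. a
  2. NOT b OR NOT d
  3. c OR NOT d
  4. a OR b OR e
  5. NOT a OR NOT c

Unit clause (a) forces a = true.
Unit clause (NOT c) forces c = false.
Unit clause (NOT d) forces d = false.
No clause remains; b, e are free.

a=true, b=false, c=false, d=false, e=false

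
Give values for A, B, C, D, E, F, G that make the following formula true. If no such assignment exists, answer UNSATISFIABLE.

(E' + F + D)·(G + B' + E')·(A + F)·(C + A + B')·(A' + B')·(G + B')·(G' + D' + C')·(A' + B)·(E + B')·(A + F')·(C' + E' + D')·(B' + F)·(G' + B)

UNSATISFIABLE

Suppose A = 1.
From the singleton clause (B'), B = 0.
But (B) is also a unit clause — contradiction.
That branch fails; take A = 0 instead.
From the singleton clause (F), F = 1.
But (F') is also a unit clause — contradiction.
Either choice for A ends in contradiction.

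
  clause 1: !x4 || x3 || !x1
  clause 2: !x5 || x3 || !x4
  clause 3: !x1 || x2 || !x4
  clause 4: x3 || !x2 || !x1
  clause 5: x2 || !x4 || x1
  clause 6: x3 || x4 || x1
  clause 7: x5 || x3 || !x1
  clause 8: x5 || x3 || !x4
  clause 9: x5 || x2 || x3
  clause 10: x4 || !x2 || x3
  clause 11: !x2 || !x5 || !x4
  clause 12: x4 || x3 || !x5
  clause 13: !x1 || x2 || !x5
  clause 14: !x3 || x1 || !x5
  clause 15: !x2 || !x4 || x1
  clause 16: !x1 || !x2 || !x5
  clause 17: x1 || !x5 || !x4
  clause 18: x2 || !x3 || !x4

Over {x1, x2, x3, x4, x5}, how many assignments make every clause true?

5

There are 2^5 = 32 truth assignments over (x1, x2, x3, x4, x5).
Split on x3. With x3 = true, the clauses containing x3 are satisfied and !x3 drops from the rest; 5 of the 2^4 = 16 assignments to the other variables satisfy what remains.
With x3 = false, by the same count on the reduced clause set, 0 assignments work.
Total: 5 + 0 = 5.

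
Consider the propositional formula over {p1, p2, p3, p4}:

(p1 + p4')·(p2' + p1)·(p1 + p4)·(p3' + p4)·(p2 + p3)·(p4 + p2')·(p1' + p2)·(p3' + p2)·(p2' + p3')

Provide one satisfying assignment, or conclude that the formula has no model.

p1 ↦ 1,  p2 ↦ 1,  p3 ↦ 0,  p4 ↦ 1

Case p1 = 1:
(p2) alone gives p2 = 1.
(p4) alone gives p4 = 1.
(p3') alone gives p3 = 0.
All clauses are satisfied.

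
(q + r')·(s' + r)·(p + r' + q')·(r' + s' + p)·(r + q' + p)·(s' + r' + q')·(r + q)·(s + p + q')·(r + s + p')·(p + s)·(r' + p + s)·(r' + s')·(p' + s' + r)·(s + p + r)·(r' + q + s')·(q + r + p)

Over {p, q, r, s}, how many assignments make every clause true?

There are 2^4 = 16 truth assignments over (p, q, r, s).
Check each against the 16 clauses (columns in the order p, q, r, s):
  F F F F  ✗ fails (r + q)
  F F F T  ✗ fails (s' + r)
  F F T F  ✗ fails (q + r')
  F F T T  ✗ fails (q + r')
  F T F F  ✗ fails (r + q' + p)
  F T F T  ✗ fails (s' + r)
  F T T F  ✗ fails (p + r' + q')
  F T T T  ✗ fails (p + r' + q')
  T F F F  ✗ fails (r + q)
  T F F T  ✗ fails (s' + r)
  T F T F  ✗ fails (q + r')
  T F T T  ✗ fails (q + r')
  T T F F  ✗ fails (r + s + p')
  T T F T  ✗ fails (s' + r)
  T T T F  ✓ satisfies all
  T T T T  ✗ fails (s' + r' + q')
1 of the 16 rows is a model.

1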